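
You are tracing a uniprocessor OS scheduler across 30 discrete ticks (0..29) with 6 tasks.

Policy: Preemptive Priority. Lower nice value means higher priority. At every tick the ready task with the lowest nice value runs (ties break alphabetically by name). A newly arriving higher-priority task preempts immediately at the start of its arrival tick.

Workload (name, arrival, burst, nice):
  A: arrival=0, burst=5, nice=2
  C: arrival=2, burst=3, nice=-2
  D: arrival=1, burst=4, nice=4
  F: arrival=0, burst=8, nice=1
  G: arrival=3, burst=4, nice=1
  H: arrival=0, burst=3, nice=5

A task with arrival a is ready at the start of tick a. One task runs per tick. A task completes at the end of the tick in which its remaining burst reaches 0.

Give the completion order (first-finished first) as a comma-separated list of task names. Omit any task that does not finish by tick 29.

completion order = C, F, G, A, D, H

t=0: ready={A,F,H} → run F
t=1: ready={A,D,F,H} → run F
t=2: ready={A,C,D,F,H} → run C
t=3: ready={A,C,D,F,G,H} → run C
t=4: ready={A,C,D,F,G,H} → run C
t=5: ready={A,D,F,G,H} → run F
t=6: ready={A,D,F,G,H} → run F
t=7: ready={A,D,F,G,H} → run F
t=8: ready={A,D,F,G,H} → run F
t=9: ready={A,D,F,G,H} → run F
t=10: ready={A,D,F,G,H} → run F
t=11: ready={A,D,G,H} → run G
t=12: ready={A,D,G,H} → run G
t=13: ready={A,D,G,H} → run G
t=14: ready={A,D,G,H} → run G
t=15: ready={A,D,H} → run A
t=16: ready={A,D,H} → run A
t=17: ready={A,D,H} → run A
t=18: ready={A,D,H} → run A
t=19: ready={A,D,H} → run A
t=20: ready={D,H} → run D
t=21: ready={D,H} → run D
t=22: ready={D,H} → run D
t=23: ready={D,H} → run D
t=24: ready={H} → run H
t=25: ready={H} → run H
t=26: ready={H} → run H
t=27: (idle)
t=28: (idle)
t=29: (idle)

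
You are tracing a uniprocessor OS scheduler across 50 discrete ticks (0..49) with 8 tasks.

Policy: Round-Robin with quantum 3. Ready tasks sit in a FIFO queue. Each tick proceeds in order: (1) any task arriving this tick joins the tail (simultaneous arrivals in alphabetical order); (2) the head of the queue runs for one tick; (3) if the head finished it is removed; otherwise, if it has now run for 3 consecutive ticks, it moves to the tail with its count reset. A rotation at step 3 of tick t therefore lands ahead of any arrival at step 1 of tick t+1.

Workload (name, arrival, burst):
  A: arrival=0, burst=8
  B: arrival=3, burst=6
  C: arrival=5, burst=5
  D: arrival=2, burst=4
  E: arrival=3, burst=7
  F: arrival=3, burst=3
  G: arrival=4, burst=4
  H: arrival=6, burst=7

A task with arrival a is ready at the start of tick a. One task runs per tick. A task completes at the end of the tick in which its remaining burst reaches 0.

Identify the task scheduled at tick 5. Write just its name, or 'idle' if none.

t=0: queue=[A] q_used=0 → run A
t=1: queue=[A] q_used=1 → run A
t=2: queue=[A,D] q_used=2 → run A
t=3: queue=[D,A,B,E,F] q_used=0 → run D
t=4: queue=[D,A,B,E,F,G] q_used=1 → run D
t=5: queue=[D,A,B,E,F,G,C] q_used=2 → run D
t=6: queue=[A,B,E,F,G,C,D,H] q_used=0 → run A
t=7: queue=[A,B,E,F,G,C,D,H] q_used=1 → run A
t=8: queue=[A,B,E,F,G,C,D,H] q_used=2 → run A
t=9: queue=[B,E,F,G,C,D,H,A] q_used=0 → run B
t=10: queue=[B,E,F,G,C,D,H,A] q_used=1 → run B
t=11: queue=[B,E,F,G,C,D,H,A] q_used=2 → run B
t=12: queue=[E,F,G,C,D,H,A,B] q_used=0 → run E
t=13: queue=[E,F,G,C,D,H,A,B] q_used=1 → run E
t=14: queue=[E,F,G,C,D,H,A,B] q_used=2 → run E
t=15: queue=[F,G,C,D,H,A,B,E] q_used=0 → run F
t=16: queue=[F,G,C,D,H,A,B,E] q_used=1 → run F
t=17: queue=[F,G,C,D,H,A,B,E] q_used=2 → run F
t=18: queue=[G,C,D,H,A,B,E] q_used=0 → run G
t=19: queue=[G,C,D,H,A,B,E] q_used=1 → run G
t=20: queue=[G,C,D,H,A,B,E] q_used=2 → run G
t=21: queue=[C,D,H,A,B,E,G] q_used=0 → run C
t=22: queue=[C,D,H,A,B,E,G] q_used=1 → run C
t=23: queue=[C,D,H,A,B,E,G] q_used=2 → run C
t=24: queue=[D,H,A,B,E,G,C] q_used=0 → run D
t=25: queue=[H,A,B,E,G,C] q_used=0 → run H
t=26: queue=[H,A,B,E,G,C] q_used=1 → run H
t=27: queue=[H,A,B,E,G,C] q_used=2 → run H
t=28: queue=[A,B,E,G,C,H] q_used=0 → run A
t=29: queue=[A,B,E,G,C,H] q_used=1 → run A
t=30: queue=[B,E,G,C,H] q_used=0 → run B
t=31: queue=[B,E,G,C,H] q_used=1 → run B
t=32: queue=[B,E,G,C,H] q_used=2 → run B
t=33: queue=[E,G,C,H] q_used=0 → run E
t=34: queue=[E,G,C,H] q_used=1 → run E
t=35: queue=[E,G,C,H] q_used=2 → run E
t=36: queue=[G,C,H,E] q_used=0 → run G
t=37: queue=[C,H,E] q_used=0 → run C
t=38: queue=[C,H,E] q_used=1 → run C
t=39: queue=[H,E] q_used=0 → run H
t=40: queue=[H,E] q_used=1 → run H
t=41: queue=[H,E] q_used=2 → run H
t=42: queue=[E,H] q_used=0 → run E
t=43: queue=[H] q_used=0 → run H
t=44: (idle)
t=45: (idle)
t=46: (idle)
t=47: (idle)
t=48: (idle)
t=49: (idle)

running at tick 5 = D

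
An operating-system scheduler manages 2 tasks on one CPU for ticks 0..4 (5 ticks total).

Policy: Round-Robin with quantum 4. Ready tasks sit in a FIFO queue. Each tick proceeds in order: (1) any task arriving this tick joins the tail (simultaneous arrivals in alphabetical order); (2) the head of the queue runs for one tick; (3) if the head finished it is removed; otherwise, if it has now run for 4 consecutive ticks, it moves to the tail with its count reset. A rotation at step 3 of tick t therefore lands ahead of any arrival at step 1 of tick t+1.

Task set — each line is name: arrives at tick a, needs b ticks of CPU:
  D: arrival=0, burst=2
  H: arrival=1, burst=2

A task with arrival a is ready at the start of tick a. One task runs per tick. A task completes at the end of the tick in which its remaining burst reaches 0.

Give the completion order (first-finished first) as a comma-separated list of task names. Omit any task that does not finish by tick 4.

t=0: queue=[D] q_used=0 → run D
t=1: queue=[D,H] q_used=1 → run D
t=2: queue=[H] q_used=0 → run H
t=3: queue=[H] q_used=1 → run H
t=4: (idle)

completion order = D, H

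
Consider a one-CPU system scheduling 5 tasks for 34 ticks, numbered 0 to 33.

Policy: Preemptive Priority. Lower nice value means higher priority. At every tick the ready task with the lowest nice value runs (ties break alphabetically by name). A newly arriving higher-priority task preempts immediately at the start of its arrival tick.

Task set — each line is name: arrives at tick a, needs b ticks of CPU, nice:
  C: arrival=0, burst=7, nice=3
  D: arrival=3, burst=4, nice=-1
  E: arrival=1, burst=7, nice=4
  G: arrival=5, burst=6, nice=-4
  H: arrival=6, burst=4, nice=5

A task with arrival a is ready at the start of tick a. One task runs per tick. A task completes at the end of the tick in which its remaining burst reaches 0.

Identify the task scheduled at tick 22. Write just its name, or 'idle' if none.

running at tick 22 = E

t=0: ready={C} → run C
t=1: ready={C,E} → run C
t=2: ready={C,E} → run C
t=3: ready={C,D,E} → run D
t=4: ready={C,D,E} → run D
t=5: ready={C,D,E,G} → run G
t=6: ready={C,D,E,G,H} → run G
t=7: ready={C,D,E,G,H} → run G
t=8: ready={C,D,E,G,H} → run G
t=9: ready={C,D,E,G,H} → run G
t=10: ready={C,D,E,G,H} → run G
t=11: ready={C,D,E,H} → run D
t=12: ready={C,D,E,H} → run D
t=13: ready={C,E,H} → run C
t=14: ready={C,E,H} → run C
t=15: ready={C,E,H} → run C
t=16: ready={C,E,H} → run C
t=17: ready={E,H} → run E
t=18: ready={E,H} → run E
t=19: ready={E,H} → run E
t=20: ready={E,H} → run E
t=21: ready={E,H} → run E
t=22: ready={E,H} → run E
t=23: ready={E,H} → run E
t=24: ready={H} → run H
t=25: ready={H} → run H
t=26: ready={H} → run H
t=27: ready={H} → run H
t=28: (idle)
t=29: (idle)
t=30: (idle)
t=31: (idle)
t=32: (idle)
t=33: (idle)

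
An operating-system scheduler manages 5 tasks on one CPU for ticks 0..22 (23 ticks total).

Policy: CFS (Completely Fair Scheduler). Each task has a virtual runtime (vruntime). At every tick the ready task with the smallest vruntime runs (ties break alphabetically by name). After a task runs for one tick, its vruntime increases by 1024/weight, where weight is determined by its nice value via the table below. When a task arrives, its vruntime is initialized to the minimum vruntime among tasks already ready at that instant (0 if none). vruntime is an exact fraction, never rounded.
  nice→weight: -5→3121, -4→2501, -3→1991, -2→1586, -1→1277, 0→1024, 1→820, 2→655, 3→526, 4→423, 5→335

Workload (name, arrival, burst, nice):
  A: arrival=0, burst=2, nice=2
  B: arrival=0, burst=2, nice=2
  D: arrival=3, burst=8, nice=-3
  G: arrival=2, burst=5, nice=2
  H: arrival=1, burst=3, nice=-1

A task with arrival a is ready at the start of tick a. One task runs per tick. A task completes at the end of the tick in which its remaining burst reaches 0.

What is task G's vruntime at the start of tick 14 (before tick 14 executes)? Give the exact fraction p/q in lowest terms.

vruntime(G, start of tick 14) = 2048/655

t=0: vr[A=0 B=0] → run A
t=1: vr[A=1024/655 B=0 H=0] → run B
t=2: vr[A=1024/655 B=1024/655 G=0 H=0] → run G
t=3: vr[A=1024/655 B=1024/655 D=0 G=1024/655 H=0] → run D
t=4: vr[A=1024/655 B=1024/655 D=1024/1991 G=1024/655 H=0] → run H
t=5: vr[A=1024/655 B=1024/655 D=1024/1991 G=1024/655 H=1024/1277] → run D
t=6: vr[A=1024/655 B=1024/655 D=2048/1991 G=1024/655 H=1024/1277] → run H
t=7: vr[A=1024/655 B=1024/655 D=2048/1991 G=1024/655 H=2048/1277] → run D
t=8: vr[A=1024/655 B=1024/655 D=3072/1991 G=1024/655 H=2048/1277] → run D
t=9: vr[A=1024/655 B=1024/655 D=4096/1991 G=1024/655 H=2048/1277] → run A
t=10: vr[B=1024/655 D=4096/1991 G=1024/655 H=2048/1277] → run B
t=11: vr[D=4096/1991 G=1024/655 H=2048/1277] → run G
t=12: vr[D=4096/1991 G=2048/655 H=2048/1277] → run H
t=13: vr[D=4096/1991 G=2048/655] → run D
t=14: vr[D=5120/1991 G=2048/655] → run D
t=15: vr[D=6144/1991 G=2048/655] → run D
t=16: vr[D=7168/1991 G=2048/655] → run G
t=17: vr[D=7168/1991 G=3072/655] → run D
t=18: vr[G=3072/655] → run G
t=19: vr[G=4096/655] → run G
t=20: (idle)
t=21: (idle)
t=22: (idle)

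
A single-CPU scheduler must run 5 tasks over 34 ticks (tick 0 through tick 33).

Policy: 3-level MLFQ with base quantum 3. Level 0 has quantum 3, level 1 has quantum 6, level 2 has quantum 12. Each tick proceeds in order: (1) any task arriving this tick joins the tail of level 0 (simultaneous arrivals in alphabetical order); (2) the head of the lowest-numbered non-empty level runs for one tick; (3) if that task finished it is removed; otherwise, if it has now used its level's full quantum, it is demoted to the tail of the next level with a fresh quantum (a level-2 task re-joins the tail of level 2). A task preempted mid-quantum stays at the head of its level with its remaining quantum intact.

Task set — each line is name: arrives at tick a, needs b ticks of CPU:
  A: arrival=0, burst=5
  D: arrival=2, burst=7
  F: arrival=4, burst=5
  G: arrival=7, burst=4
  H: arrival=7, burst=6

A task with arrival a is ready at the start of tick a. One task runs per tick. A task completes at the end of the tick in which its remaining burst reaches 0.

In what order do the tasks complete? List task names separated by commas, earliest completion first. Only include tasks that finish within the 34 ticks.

t=0: L0/L1/L2 = A/-/- → run A
t=1: L0/L1/L2 = A/-/- → run A
t=2: L0/L1/L2 = AD/-/- → run A
t=3: L0/L1/L2 = D/A/- → run D
t=4: L0/L1/L2 = DF/A/- → run D
t=5: L0/L1/L2 = DF/A/- → run D
t=6: L0/L1/L2 = F/AD/- → run F
t=7: L0/L1/L2 = FGH/AD/- → run F
t=8: L0/L1/L2 = FGH/AD/- → run F
t=9: L0/L1/L2 = GH/ADF/- → run G
t=10: L0/L1/L2 = GH/ADF/- → run G
t=11: L0/L1/L2 = GH/ADF/- → run G
t=12: L0/L1/L2 = H/ADFG/- → run H
t=13: L0/L1/L2 = H/ADFG/- → run H
t=14: L0/L1/L2 = H/ADFG/- → run H
t=15: L0/L1/L2 = -/ADFGH/- → run A
t=16: L0/L1/L2 = -/ADFGH/- → run A
t=17: L0/L1/L2 = -/DFGH/- → run D
t=18: L0/L1/L2 = -/DFGH/- → run D
t=19: L0/L1/L2 = -/DFGH/- → run D
t=20: L0/L1/L2 = -/DFGH/- → run D
t=21: L0/L1/L2 = -/FGH/- → run F
t=22: L0/L1/L2 = -/FGH/- → run F
t=23: L0/L1/L2 = -/GH/- → run G
t=24: L0/L1/L2 = -/H/- → run H
t=25: L0/L1/L2 = -/H/- → run H
t=26: L0/L1/L2 = -/H/- → run H
t=27: (idle)
t=28: (idle)
t=29: (idle)
t=30: (idle)
t=31: (idle)
t=32: (idle)
t=33: (idle)

completion order = A, D, F, G, H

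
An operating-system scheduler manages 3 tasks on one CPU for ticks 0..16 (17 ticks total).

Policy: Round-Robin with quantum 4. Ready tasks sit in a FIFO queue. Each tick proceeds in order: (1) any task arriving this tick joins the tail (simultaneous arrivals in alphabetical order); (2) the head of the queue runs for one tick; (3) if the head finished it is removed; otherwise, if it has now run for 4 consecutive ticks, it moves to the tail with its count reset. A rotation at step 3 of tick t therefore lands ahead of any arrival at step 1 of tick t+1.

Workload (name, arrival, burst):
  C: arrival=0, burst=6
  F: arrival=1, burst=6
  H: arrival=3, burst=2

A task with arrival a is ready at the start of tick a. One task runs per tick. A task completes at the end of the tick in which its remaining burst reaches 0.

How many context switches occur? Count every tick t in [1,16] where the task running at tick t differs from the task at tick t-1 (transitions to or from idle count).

context switches = 5

t=0: queue=[C] q_used=0 → run C
t=1: queue=[C,F] q_used=1 → run C
t=2: queue=[C,F] q_used=2 → run C
t=3: queue=[C,F,H] q_used=3 → run C
t=4: queue=[F,H,C] q_used=0 → run F
t=5: queue=[F,H,C] q_used=1 → run F
t=6: queue=[F,H,C] q_used=2 → run F
t=7: queue=[F,H,C] q_used=3 → run F
t=8: queue=[H,C,F] q_used=0 → run H
t=9: queue=[H,C,F] q_used=1 → run H
t=10: queue=[C,F] q_used=0 → run C
t=11: queue=[C,F] q_used=1 → run C
t=12: queue=[F] q_used=0 → run F
t=13: queue=[F] q_used=1 → run F
t=14: (idle)
t=15: (idle)
t=16: (idle)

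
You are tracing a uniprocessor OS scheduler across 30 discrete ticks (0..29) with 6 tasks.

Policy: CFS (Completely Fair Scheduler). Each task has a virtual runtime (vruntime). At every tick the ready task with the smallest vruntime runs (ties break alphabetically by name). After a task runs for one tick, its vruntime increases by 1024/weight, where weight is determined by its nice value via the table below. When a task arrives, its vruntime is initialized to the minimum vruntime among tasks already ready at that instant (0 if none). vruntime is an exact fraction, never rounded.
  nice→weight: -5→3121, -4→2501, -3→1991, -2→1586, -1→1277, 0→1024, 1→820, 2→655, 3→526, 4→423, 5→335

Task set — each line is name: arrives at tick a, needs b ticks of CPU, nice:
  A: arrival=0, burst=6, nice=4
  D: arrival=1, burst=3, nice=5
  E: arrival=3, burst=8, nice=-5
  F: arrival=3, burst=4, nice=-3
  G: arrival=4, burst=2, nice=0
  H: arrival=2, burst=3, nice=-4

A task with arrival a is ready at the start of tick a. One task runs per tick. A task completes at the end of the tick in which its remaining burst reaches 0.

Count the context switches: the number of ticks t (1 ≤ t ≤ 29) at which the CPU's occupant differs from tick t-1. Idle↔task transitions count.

t=0: vr[A=0] → run A
t=1: vr[A=1024/423 D=1024/423] → run A
t=2: vr[A=2048/423 D=1024/423 H=1024/423] → run D
t=3: vr[A=2048/423 D=776192/141705 E=1024/423 F=1024/423 H=1024/423] → run E
t=4: vr[A=2048/423 D=776192/141705 E=3629056/1320183 F=1024/423 G=1024/423 H=1024/423] → run F
t=5: vr[A=2048/423 D=776192/141705 E=3629056/1320183 F=2471936/842193 G=1024/423 H=1024/423] → run G
t=6: vr[A=2048/423 D=776192/141705 E=3629056/1320183 F=2471936/842193 G=1447/423 H=1024/423] → run H
t=7: vr[A=2048/423 D=776192/141705 E=3629056/1320183 F=2471936/842193 G=1447/423 H=2994176/1057923] → run E
t=8: vr[A=2048/423 D=776192/141705 E=4062208/1320183 F=2471936/842193 G=1447/423 H=2994176/1057923] → run H
t=9: vr[A=2048/423 D=776192/141705 E=4062208/1320183 F=2471936/842193 G=1447/423 H=3427328/1057923] → run F
t=10: vr[A=2048/423 D=776192/141705 E=4062208/1320183 F=2905088/842193 G=1447/423 H=3427328/1057923] → run E
t=11: vr[A=2048/423 D=776192/141705 E=4495360/1320183 F=2905088/842193 G=1447/423 H=3427328/1057923] → run H
t=12: vr[A=2048/423 D=776192/141705 E=4495360/1320183 F=2905088/842193 G=1447/423] → run E
t=13: vr[A=2048/423 D=776192/141705 E=4928512/1320183 F=2905088/842193 G=1447/423] → run G
t=14: vr[A=2048/423 D=776192/141705 E=4928512/1320183 F=2905088/842193] → run F
t=15: vr[A=2048/423 D=776192/141705 E=4928512/1320183 F=3338240/842193] → run E
t=16: vr[A=2048/423 D=776192/141705 E=5361664/1320183 F=3338240/842193] → run F
t=17: vr[A=2048/423 D=776192/141705 E=5361664/1320183] → run E
t=18: vr[A=2048/423 D=776192/141705 E=5794816/1320183] → run E
t=19: vr[A=2048/423 D=776192/141705 E=6227968/1320183] → run E
t=20: vr[A=2048/423 D=776192/141705] → run A
t=21: vr[A=1024/141 D=776192/141705] → run D
t=22: vr[A=1024/141 D=1209344/141705] → run A
t=23: vr[A=4096/423 D=1209344/141705] → run D
t=24: vr[A=4096/423] → run A
t=25: vr[A=5120/423] → run A
t=26: (idle)
t=27: (idle)
t=28: (idle)
t=29: (idle)

context switches = 22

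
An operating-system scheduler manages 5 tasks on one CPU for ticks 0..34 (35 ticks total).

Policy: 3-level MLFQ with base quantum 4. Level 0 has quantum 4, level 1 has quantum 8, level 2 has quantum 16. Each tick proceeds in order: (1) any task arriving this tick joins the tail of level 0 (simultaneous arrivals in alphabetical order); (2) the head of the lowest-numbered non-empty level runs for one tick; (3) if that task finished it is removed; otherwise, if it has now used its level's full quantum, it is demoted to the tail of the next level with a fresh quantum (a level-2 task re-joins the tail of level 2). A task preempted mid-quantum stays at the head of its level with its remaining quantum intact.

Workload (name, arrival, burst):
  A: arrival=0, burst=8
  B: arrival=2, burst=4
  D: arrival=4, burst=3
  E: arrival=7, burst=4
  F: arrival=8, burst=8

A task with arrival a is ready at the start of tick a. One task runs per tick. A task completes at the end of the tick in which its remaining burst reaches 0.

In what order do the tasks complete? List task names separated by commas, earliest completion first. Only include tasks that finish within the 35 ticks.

t=0: L0/L1/L2 = A/-/- → run A
t=1: L0/L1/L2 = A/-/- → run A
t=2: L0/L1/L2 = AB/-/- → run A
t=3: L0/L1/L2 = AB/-/- → run A
t=4: L0/L1/L2 = BD/A/- → run B
t=5: L0/L1/L2 = BD/A/- → run B
t=6: L0/L1/L2 = BD/A/- → run B
t=7: L0/L1/L2 = BDE/A/- → run B
t=8: L0/L1/L2 = DEF/A/- → run D
t=9: L0/L1/L2 = DEF/A/- → run D
t=10: L0/L1/L2 = DEF/A/- → run D
t=11: L0/L1/L2 = EF/A/- → run E
t=12: L0/L1/L2 = EF/A/- → run E
t=13: L0/L1/L2 = EF/A/- → run E
t=14: L0/L1/L2 = EF/A/- → run E
t=15: L0/L1/L2 = F/A/- → run F
t=16: L0/L1/L2 = F/A/- → run F
t=17: L0/L1/L2 = F/A/- → run F
t=18: L0/L1/L2 = F/A/- → run F
t=19: L0/L1/L2 = -/AF/- → run A
t=20: L0/L1/L2 = -/AF/- → run A
t=21: L0/L1/L2 = -/AF/- → run A
t=22: L0/L1/L2 = -/AF/- → run A
t=23: L0/L1/L2 = -/F/- → run F
t=24: L0/L1/L2 = -/F/- → run F
t=25: L0/L1/L2 = -/F/- → run F
t=26: L0/L1/L2 = -/F/- → run F
t=27: (idle)
t=28: (idle)
t=29: (idle)
t=30: (idle)
t=31: (idle)
t=32: (idle)
t=33: (idle)
t=34: (idle)

completion order = B, D, E, A, F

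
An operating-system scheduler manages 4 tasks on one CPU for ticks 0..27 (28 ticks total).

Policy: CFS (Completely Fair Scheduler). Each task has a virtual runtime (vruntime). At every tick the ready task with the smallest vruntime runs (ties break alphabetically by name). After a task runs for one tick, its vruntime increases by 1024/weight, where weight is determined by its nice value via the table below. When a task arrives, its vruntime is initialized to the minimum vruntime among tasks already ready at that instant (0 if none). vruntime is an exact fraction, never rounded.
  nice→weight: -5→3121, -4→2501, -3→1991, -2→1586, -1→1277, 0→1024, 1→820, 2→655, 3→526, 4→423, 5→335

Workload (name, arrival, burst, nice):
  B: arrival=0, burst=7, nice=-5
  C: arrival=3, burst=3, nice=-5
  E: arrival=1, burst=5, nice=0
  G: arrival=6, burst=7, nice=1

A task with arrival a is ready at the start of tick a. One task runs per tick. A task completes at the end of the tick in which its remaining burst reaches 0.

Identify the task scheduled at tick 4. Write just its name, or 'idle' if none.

t=0: vr[B=0] → run B
t=1: vr[B=1024/3121 E=1024/3121] → run B
t=2: vr[B=2048/3121 E=1024/3121] → run E
t=3: vr[B=2048/3121 C=2048/3121 E=4145/3121] → run B
t=4: vr[B=3072/3121 C=2048/3121 E=4145/3121] → run C
t=5: vr[B=3072/3121 C=3072/3121 E=4145/3121] → run B
t=6: vr[B=4096/3121 C=3072/3121 E=4145/3121 G=3072/3121] → run C
t=7: vr[B=4096/3121 C=4096/3121 E=4145/3121 G=3072/3121] → run G
t=8: vr[B=4096/3121 C=4096/3121 E=4145/3121 G=1428736/639805] → run B
t=9: vr[B=5120/3121 C=4096/3121 E=4145/3121 G=1428736/639805] → run C
t=10: vr[B=5120/3121 E=4145/3121 G=1428736/639805] → run E
t=11: vr[B=5120/3121 E=7266/3121 G=1428736/639805] → run B
t=12: vr[B=6144/3121 E=7266/3121 G=1428736/639805] → run B
t=13: vr[E=7266/3121 G=1428736/639805] → run G
t=14: vr[E=7266/3121 G=2227712/639805] → run E
t=15: vr[E=10387/3121 G=2227712/639805] → run E
t=16: vr[E=13508/3121 G=2227712/639805] → run G
t=17: vr[E=13508/3121 G=3026688/639805] → run E
t=18: vr[G=3026688/639805] → run G
t=19: vr[G=3825664/639805] → run G
t=20: vr[G=924928/127961] → run G
t=21: vr[G=5423616/639805] → run G
t=22: (idle)
t=23: (idle)
t=24: (idle)
t=25: (idle)
t=26: (idle)
t=27: (idle)

running at tick 4 = C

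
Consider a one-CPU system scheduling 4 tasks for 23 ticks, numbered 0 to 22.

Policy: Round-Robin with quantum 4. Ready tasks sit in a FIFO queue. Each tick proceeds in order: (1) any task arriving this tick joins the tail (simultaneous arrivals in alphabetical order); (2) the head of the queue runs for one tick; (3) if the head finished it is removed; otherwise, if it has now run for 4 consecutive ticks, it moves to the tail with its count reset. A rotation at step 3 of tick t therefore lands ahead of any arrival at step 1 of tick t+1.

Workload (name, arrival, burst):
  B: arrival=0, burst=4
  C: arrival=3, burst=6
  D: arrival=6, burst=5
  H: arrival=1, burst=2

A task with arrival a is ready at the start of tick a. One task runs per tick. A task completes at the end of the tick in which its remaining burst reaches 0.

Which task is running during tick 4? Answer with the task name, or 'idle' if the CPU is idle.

t=0: queue=[B] q_used=0 → run B
t=1: queue=[B,H] q_used=1 → run B
t=2: queue=[B,H] q_used=2 → run B
t=3: queue=[B,H,C] q_used=3 → run B
t=4: queue=[H,C] q_used=0 → run H
t=5: queue=[H,C] q_used=1 → run H
t=6: queue=[C,D] q_used=0 → run C
t=7: queue=[C,D] q_used=1 → run C
t=8: queue=[C,D] q_used=2 → run C
t=9: queue=[C,D] q_used=3 → run C
t=10: queue=[D,C] q_used=0 → run D
t=11: queue=[D,C] q_used=1 → run D
t=12: queue=[D,C] q_used=2 → run D
t=13: queue=[D,C] q_used=3 → run D
t=14: queue=[C,D] q_used=0 → run C
t=15: queue=[C,D] q_used=1 → run C
t=16: queue=[D] q_used=0 → run D
t=17: (idle)
t=18: (idle)
t=19: (idle)
t=20: (idle)
t=21: (idle)
t=22: (idle)

running at tick 4 = H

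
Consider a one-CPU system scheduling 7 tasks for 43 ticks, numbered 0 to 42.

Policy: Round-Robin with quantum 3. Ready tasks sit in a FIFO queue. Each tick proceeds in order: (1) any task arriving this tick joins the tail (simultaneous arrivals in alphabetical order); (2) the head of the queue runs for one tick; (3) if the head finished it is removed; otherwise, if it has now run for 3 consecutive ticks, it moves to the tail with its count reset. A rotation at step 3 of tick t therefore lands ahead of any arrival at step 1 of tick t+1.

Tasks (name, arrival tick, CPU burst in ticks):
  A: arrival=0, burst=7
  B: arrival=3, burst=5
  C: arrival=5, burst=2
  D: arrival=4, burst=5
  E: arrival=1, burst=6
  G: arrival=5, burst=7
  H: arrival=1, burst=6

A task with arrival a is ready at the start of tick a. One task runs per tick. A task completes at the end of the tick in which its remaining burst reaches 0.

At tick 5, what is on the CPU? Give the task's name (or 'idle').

t=0: queue=[A] q_used=0 → run A
t=1: queue=[A,E,H] q_used=1 → run A
t=2: queue=[A,E,H] q_used=2 → run A
t=3: queue=[E,H,A,B] q_used=0 → run E
t=4: queue=[E,H,A,B,D] q_used=1 → run E
t=5: queue=[E,H,A,B,D,C,G] q_used=2 → run E
t=6: queue=[H,A,B,D,C,G,E] q_used=0 → run H
t=7: queue=[H,A,B,D,C,G,E] q_used=1 → run H
t=8: queue=[H,A,B,D,C,G,E] q_used=2 → run H
t=9: queue=[A,B,D,C,G,E,H] q_used=0 → run A
t=10: queue=[A,B,D,C,G,E,H] q_used=1 → run A
t=11: queue=[A,B,D,C,G,E,H] q_used=2 → run A
t=12: queue=[B,D,C,G,E,H,A] q_used=0 → run B
t=13: queue=[B,D,C,G,E,H,A] q_used=1 → run B
t=14: queue=[B,D,C,G,E,H,A] q_used=2 → run B
t=15: queue=[D,C,G,E,H,A,B] q_used=0 → run D
t=16: queue=[D,C,G,E,H,A,B] q_used=1 → run D
t=17: queue=[D,C,G,E,H,A,B] q_used=2 → run D
t=18: queue=[C,G,E,H,A,B,D] q_used=0 → run C
t=19: queue=[C,G,E,H,A,B,D] q_used=1 → run C
t=20: queue=[G,E,H,A,B,D] q_used=0 → run G
t=21: queue=[G,E,H,A,B,D] q_used=1 → run G
t=22: queue=[G,E,H,A,B,D] q_used=2 → run G
t=23: queue=[E,H,A,B,D,G] q_used=0 → run E
t=24: queue=[E,H,A,B,D,G] q_used=1 → run E
t=25: queue=[E,H,A,B,D,G] q_used=2 → run E
t=26: queue=[H,A,B,D,G] q_used=0 → run H
t=27: queue=[H,A,B,D,G] q_used=1 → run H
t=28: queue=[H,A,B,D,G] q_used=2 → run H
t=29: queue=[A,B,D,G] q_used=0 → run A
t=30: queue=[B,D,G] q_used=0 → run B
t=31: queue=[B,D,G] q_used=1 → run B
t=32: queue=[D,G] q_used=0 → run D
t=33: queue=[D,G] q_used=1 → run D
t=34: queue=[G] q_used=0 → run G
t=35: queue=[G] q_used=1 → run G
t=36: queue=[G] q_used=2 → run G
t=37: queue=[G] q_used=0 → run G
t=38: (idle)
t=39: (idle)
t=40: (idle)
t=41: (idle)
t=42: (idle)

running at tick 5 = E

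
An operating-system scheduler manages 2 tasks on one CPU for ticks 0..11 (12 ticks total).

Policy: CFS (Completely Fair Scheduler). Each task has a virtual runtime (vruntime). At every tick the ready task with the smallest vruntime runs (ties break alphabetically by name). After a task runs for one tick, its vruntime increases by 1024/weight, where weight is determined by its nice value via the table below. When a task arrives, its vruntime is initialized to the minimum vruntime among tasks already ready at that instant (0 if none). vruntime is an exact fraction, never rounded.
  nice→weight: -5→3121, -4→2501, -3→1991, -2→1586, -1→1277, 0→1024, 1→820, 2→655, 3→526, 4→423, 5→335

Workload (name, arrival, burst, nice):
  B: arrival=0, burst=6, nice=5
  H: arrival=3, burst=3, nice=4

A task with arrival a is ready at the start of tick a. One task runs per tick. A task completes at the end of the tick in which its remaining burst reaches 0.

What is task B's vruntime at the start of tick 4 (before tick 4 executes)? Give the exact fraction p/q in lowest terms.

t=0: vr[B=0] → run B
t=1: vr[B=1024/335] → run B
t=2: vr[B=2048/335] → run B
t=3: vr[B=3072/335 H=3072/335] → run B
t=4: vr[B=4096/335 H=3072/335] → run H
t=5: vr[B=4096/335 H=1642496/141705] → run H
t=6: vr[B=4096/335 H=1985536/141705] → run B
t=7: vr[B=1024/67 H=1985536/141705] → run H
t=8: vr[B=1024/67] → run B
t=9: (idle)
t=10: (idle)
t=11: (idle)

vruntime(B, start of tick 4) = 4096/335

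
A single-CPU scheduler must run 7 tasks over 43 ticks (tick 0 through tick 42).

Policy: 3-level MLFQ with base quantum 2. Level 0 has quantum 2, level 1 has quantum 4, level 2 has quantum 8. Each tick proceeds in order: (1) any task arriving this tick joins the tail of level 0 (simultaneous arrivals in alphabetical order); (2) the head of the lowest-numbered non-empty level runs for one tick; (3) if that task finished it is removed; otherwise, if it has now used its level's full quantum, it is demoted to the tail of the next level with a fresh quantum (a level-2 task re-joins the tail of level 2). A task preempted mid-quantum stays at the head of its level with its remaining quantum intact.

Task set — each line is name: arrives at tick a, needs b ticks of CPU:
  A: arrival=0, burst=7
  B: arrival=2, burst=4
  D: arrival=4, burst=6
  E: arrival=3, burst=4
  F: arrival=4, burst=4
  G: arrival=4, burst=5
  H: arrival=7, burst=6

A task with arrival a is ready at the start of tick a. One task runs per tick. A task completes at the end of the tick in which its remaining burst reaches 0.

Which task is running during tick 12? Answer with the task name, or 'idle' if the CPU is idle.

running at tick 12 = H

t=0: L0/L1/L2 = A/-/- → run A
t=1: L0/L1/L2 = A/-/- → run A
t=2: L0/L1/L2 = B/A/- → run B
t=3: L0/L1/L2 = BE/A/- → run B
t=4: L0/L1/L2 = EDFG/AB/- → run E
t=5: L0/L1/L2 = EDFG/AB/- → run E
t=6: L0/L1/L2 = DFG/ABE/- → run D
t=7: L0/L1/L2 = DFGH/ABE/- → run D
t=8: L0/L1/L2 = FGH/ABED/- → run F
t=9: L0/L1/L2 = FGH/ABED/- → run F
t=10: L0/L1/L2 = GH/ABEDF/- → run G
t=11: L0/L1/L2 = GH/ABEDF/- → run G
t=12: L0/L1/L2 = H/ABEDFG/- → run H
t=13: L0/L1/L2 = H/ABEDFG/- → run H
t=14: L0/L1/L2 = -/ABEDFGH/- → run A
t=15: L0/L1/L2 = -/ABEDFGH/- → run A
t=16: L0/L1/L2 = -/ABEDFGH/- → run A
t=17: L0/L1/L2 = -/ABEDFGH/- → run A
t=18: L0/L1/L2 = -/BEDFGH/A → run B
t=19: L0/L1/L2 = -/BEDFGH/A → run B
t=20: L0/L1/L2 = -/EDFGH/A → run E
t=21: L0/L1/L2 = -/EDFGH/A → run E
t=22: L0/L1/L2 = -/DFGH/A → run D
t=23: L0/L1/L2 = -/DFGH/A → run D
t=24: L0/L1/L2 = -/DFGH/A → run D
t=25: L0/L1/L2 = -/DFGH/A → run D
t=26: L0/L1/L2 = -/FGH/A → run F
t=27: L0/L1/L2 = -/FGH/A → run F
t=28: L0/L1/L2 = -/GH/A → run G
t=29: L0/L1/L2 = -/GH/A → run G
t=30: L0/L1/L2 = -/GH/A → run G
t=31: L0/L1/L2 = -/H/A → run H
t=32: L0/L1/L2 = -/H/A → run H
t=33: L0/L1/L2 = -/H/A → run H
t=34: L0/L1/L2 = -/H/A → run H
t=35: L0/L1/L2 = -/-/A → run A
t=36: (idle)
t=37: (idle)
t=38: (idle)
t=39: (idle)
t=40: (idle)
t=41: (idle)
t=42: (idle)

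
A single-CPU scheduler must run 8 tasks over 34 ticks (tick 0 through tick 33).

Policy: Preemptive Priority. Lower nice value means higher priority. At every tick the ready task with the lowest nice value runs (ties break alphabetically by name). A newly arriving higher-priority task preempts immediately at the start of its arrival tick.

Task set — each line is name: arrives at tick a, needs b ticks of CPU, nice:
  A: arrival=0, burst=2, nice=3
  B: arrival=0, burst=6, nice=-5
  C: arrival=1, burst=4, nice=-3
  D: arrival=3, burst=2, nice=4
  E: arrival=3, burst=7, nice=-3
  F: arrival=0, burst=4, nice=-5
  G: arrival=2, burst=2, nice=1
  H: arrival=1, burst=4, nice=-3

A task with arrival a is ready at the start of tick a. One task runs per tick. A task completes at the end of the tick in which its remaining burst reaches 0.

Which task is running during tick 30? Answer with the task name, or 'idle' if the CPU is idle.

running at tick 30 = D

t=0: ready={A,B,F} → run B
t=1: ready={A,B,C,F,H} → run B
t=2: ready={A,B,C,F,G,H} → run B
t=3: ready={A,B,C,D,E,F,G,H} → run B
t=4: ready={A,B,C,D,E,F,G,H} → run B
t=5: ready={A,B,C,D,E,F,G,H} → run B
t=6: ready={A,C,D,E,F,G,H} → run F
t=7: ready={A,C,D,E,F,G,H} → run F
t=8: ready={A,C,D,E,F,G,H} → run F
t=9: ready={A,C,D,E,F,G,H} → run F
t=10: ready={A,C,D,E,G,H} → run C
t=11: ready={A,C,D,E,G,H} → run C
t=12: ready={A,C,D,E,G,H} → run C
t=13: ready={A,C,D,E,G,H} → run C
t=14: ready={A,D,E,G,H} → run E
t=15: ready={A,D,E,G,H} → run E
t=16: ready={A,D,E,G,H} → run E
t=17: ready={A,D,E,G,H} → run E
t=18: ready={A,D,E,G,H} → run E
t=19: ready={A,D,E,G,H} → run E
t=20: ready={A,D,E,G,H} → run E
t=21: ready={A,D,G,H} → run H
t=22: ready={A,D,G,H} → run H
t=23: ready={A,D,G,H} → run H
t=24: ready={A,D,G,H} → run H
t=25: ready={A,D,G} → run G
t=26: ready={A,D,G} → run G
t=27: ready={A,D} → run A
t=28: ready={A,D} → run A
t=29: ready={D} → run D
t=30: ready={D} → run D
t=31: (idle)
t=32: (idle)
t=33: (idle)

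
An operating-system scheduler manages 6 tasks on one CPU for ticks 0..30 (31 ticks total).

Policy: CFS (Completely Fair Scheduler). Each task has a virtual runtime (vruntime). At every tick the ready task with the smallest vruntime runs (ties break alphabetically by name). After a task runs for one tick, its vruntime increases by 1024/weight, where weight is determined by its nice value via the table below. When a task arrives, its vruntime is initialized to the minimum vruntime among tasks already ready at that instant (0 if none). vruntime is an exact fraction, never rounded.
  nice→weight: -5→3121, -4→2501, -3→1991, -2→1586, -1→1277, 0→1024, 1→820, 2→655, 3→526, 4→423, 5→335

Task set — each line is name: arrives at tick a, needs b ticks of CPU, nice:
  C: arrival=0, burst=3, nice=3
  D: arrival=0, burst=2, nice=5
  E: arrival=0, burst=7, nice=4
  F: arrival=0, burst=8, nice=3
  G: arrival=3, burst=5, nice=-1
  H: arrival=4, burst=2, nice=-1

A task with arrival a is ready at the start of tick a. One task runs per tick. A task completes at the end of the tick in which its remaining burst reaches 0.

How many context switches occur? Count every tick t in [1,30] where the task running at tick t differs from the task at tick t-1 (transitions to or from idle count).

context switches = 26

t=0: vr[C=0 D=0 E=0 F=0] → run C
t=1: vr[C=512/263 D=0 E=0 F=0] → run D
t=2: vr[C=512/263 D=1024/335 E=0 F=0] → run E
t=3: vr[C=512/263 D=1024/335 E=1024/423 F=0 G=0] → run F
t=4: vr[C=512/263 D=1024/335 E=1024/423 F=512/263 G=0 H=0] → run G
t=5: vr[C=512/263 D=1024/335 E=1024/423 F=512/263 G=1024/1277 H=0] → run H
t=6: vr[C=512/263 D=1024/335 E=1024/423 F=512/263 G=1024/1277 H=1024/1277] → run G
t=7: vr[C=512/263 D=1024/335 E=1024/423 F=512/263 G=2048/1277 H=1024/1277] → run H
t=8: vr[C=512/263 D=1024/335 E=1024/423 F=512/263 G=2048/1277] → run G
t=9: vr[C=512/263 D=1024/335 E=1024/423 F=512/263 G=3072/1277] → run C
t=10: vr[C=1024/263 D=1024/335 E=1024/423 F=512/263 G=3072/1277] → run F
t=11: vr[C=1024/263 D=1024/335 E=1024/423 F=1024/263 G=3072/1277] → run G
t=12: vr[C=1024/263 D=1024/335 E=1024/423 F=1024/263 G=4096/1277] → run E
t=13: vr[C=1024/263 D=1024/335 E=2048/423 F=1024/263 G=4096/1277] → run D
t=14: vr[C=1024/263 E=2048/423 F=1024/263 G=4096/1277] → run G
t=15: vr[C=1024/263 E=2048/423 F=1024/263] → run C
t=16: vr[E=2048/423 F=1024/263] → run F
t=17: vr[E=2048/423 F=1536/263] → run E
t=18: vr[E=1024/141 F=1536/263] → run F
t=19: vr[E=1024/141 F=2048/263] → run E
t=20: vr[E=4096/423 F=2048/263] → run F
t=21: vr[E=4096/423 F=2560/263] → run E
t=22: vr[E=5120/423 F=2560/263] → run F
t=23: vr[E=5120/423 F=3072/263] → run F
t=24: vr[E=5120/423 F=3584/263] → run E
t=25: vr[E=2048/141 F=3584/263] → run F
t=26: vr[E=2048/141] → run E
t=27: (idle)
t=28: (idle)
t=29: (idle)
t=30: (idle)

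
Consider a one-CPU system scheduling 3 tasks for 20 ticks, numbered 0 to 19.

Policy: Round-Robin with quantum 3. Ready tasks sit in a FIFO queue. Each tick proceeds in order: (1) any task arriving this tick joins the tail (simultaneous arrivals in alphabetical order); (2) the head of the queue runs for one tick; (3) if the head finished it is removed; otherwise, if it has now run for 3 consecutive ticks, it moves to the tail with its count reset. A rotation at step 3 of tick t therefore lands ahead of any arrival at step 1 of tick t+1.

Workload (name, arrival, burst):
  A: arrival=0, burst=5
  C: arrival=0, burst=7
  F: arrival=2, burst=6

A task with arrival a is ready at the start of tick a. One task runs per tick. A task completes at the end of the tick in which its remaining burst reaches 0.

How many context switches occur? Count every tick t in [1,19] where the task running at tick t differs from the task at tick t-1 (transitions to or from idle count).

context switches = 7

t=0: queue=[A,C] q_used=0 → run A
t=1: queue=[A,C] q_used=1 → run A
t=2: queue=[A,C,F] q_used=2 → run A
t=3: queue=[C,F,A] q_used=0 → run C
t=4: queue=[C,F,A] q_used=1 → run C
t=5: queue=[C,F,A] q_used=2 → run C
t=6: queue=[F,A,C] q_used=0 → run F
t=7: queue=[F,A,C] q_used=1 → run F
t=8: queue=[F,A,C] q_used=2 → run F
t=9: queue=[A,C,F] q_used=0 → run A
t=10: queue=[A,C,F] q_used=1 → run A
t=11: queue=[C,F] q_used=0 → run C
t=12: queue=[C,F] q_used=1 → run C
t=13: queue=[C,F] q_used=2 → run C
t=14: queue=[F,C] q_used=0 → run F
t=15: queue=[F,C] q_used=1 → run F
t=16: queue=[F,C] q_used=2 → run F
t=17: queue=[C] q_used=0 → run C
t=18: (idle)
t=19: (idle)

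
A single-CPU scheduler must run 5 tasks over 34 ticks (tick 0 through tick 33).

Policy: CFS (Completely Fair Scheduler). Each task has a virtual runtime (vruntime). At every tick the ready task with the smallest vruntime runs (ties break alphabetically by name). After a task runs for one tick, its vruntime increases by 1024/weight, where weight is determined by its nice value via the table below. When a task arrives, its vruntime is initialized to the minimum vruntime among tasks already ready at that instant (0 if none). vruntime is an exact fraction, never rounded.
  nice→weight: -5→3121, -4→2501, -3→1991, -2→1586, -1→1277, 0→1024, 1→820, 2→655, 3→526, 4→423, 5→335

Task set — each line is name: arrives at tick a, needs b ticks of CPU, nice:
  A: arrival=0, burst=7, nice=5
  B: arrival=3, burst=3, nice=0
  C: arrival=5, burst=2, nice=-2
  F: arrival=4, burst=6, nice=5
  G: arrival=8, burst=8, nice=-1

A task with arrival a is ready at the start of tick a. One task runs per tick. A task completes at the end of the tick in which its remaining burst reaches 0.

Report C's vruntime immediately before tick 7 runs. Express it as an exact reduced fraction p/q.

t=0: vr[A=0] → run A
t=1: vr[A=1024/335] → run A
t=2: vr[A=2048/335] → run A
t=3: vr[A=3072/335 B=3072/335] → run A
t=4: vr[A=4096/335 B=3072/335 F=3072/335] → run B
t=5: vr[A=4096/335 B=3407/335 C=3072/335 F=3072/335] → run C
t=6: vr[A=4096/335 B=3407/335 C=2607616/265655 F=3072/335] → run F
t=7: vr[A=4096/335 B=3407/335 C=2607616/265655 F=4096/335] → run C
t=8: vr[A=4096/335 B=3407/335 F=4096/335 G=3407/335] → run B
t=9: vr[A=4096/335 B=3742/335 F=4096/335 G=3407/335] → run G
t=10: vr[A=4096/335 B=3742/335 F=4096/335 G=4693779/427795] → run G
t=11: vr[A=4096/335 B=3742/335 F=4096/335 G=5036819/427795] → run B
t=12: vr[A=4096/335 F=4096/335 G=5036819/427795] → run G
t=13: vr[A=4096/335 F=4096/335 G=5379859/427795] → run A
t=14: vr[A=1024/67 F=4096/335 G=5379859/427795] → run F
t=15: vr[A=1024/67 F=1024/67 G=5379859/427795] → run G
t=16: vr[A=1024/67 F=1024/67 G=5722899/427795] → run G
t=17: vr[A=1024/67 F=1024/67 G=6065939/427795] → run G
t=18: vr[A=1024/67 F=1024/67 G=6408979/427795] → run G
t=19: vr[A=1024/67 F=1024/67 G=6752019/427795] → run A
t=20: vr[A=6144/335 F=1024/67 G=6752019/427795] → run F
t=21: vr[A=6144/335 F=6144/335 G=6752019/427795] → run G
t=22: vr[A=6144/335 F=6144/335] → run A
t=23: vr[F=6144/335] → run F
t=24: vr[F=7168/335] → run F
t=25: vr[F=8192/335] → run F
t=26: (idle)
t=27: (idle)
t=28: (idle)
t=29: (idle)
t=30: (idle)
t=31: (idle)
t=32: (idle)
t=33: (idle)

vruntime(C, start of tick 7) = 2607616/265655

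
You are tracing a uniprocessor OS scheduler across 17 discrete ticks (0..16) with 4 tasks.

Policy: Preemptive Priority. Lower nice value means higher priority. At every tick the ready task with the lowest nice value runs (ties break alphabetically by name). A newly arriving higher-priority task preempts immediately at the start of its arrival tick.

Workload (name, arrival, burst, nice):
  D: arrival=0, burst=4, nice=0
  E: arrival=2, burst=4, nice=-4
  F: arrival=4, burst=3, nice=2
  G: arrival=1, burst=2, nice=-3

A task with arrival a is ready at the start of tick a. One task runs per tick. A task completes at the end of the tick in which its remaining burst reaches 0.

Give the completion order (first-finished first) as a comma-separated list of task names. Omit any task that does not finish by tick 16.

completion order = E, G, D, F

t=0: ready={D} → run D
t=1: ready={D,G} → run G
t=2: ready={D,E,G} → run E
t=3: ready={D,E,G} → run E
t=4: ready={D,E,F,G} → run E
t=5: ready={D,E,F,G} → run E
t=6: ready={D,F,G} → run G
t=7: ready={D,F} → run D
t=8: ready={D,F} → run D
t=9: ready={D,F} → run D
t=10: ready={F} → run F
t=11: ready={F} → run F
t=12: ready={F} → run F
t=13: (idle)
t=14: (idle)
t=15: (idle)
t=16: (idle)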